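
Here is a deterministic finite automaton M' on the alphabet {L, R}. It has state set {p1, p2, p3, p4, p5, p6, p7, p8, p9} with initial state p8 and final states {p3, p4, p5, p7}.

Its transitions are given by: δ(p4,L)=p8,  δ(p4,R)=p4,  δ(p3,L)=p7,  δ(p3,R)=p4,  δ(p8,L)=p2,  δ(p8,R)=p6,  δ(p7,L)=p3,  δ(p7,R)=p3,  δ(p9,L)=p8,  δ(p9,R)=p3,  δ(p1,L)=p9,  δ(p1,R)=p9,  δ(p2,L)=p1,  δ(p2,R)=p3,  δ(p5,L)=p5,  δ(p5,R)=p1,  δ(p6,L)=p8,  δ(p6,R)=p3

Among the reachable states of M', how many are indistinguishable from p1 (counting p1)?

Reachable states from the start: {p1,p2,p3,p4,p6,p7,p8,p9}. Unreachable: {p5} — drop them.
P0 = {p3,p4,p7} | {p1,p2,p6,p8,p9}.
Split {p3,p4,p7} by δ(·,L) → {p3,p7} and {p4}.
Refine {p3,p7} on symbol R: members go to different blocks, giving {p3} and {p7}.
Refine {p1,p2,p6,p8,p9} on symbol R: members go to different blocks, giving {p2,p6,p9} and {p1,p8}.
The partition is now stable with 5 blocks: {p3} | {p2,p6,p9} | {p4} | {p7} | {p1,p8}.
State p1 belongs to the block {p1,p8}, which has 2 states.

2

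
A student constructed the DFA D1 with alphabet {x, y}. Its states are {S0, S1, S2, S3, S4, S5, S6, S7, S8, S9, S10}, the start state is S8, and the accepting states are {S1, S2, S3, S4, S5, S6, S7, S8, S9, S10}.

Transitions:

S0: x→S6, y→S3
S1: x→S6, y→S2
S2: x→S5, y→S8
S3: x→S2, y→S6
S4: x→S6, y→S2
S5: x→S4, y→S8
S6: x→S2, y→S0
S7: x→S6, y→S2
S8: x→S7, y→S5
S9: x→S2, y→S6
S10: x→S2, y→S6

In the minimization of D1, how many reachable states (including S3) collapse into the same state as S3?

1

States {S1,S9,S10} cannot be reached from the start state, so discard them.
Initial partition by acceptance: {S2,S3,S4,S5,S6,S7,S8} | {S0}.
Split {S2,S3,S4,S5,S6,S7,S8} by δ(·,y) → {S2,S3,S4,S5,S7,S8} and {S6}.
Refine {S2,S3,S4,S5,S7,S8} on symbol x: members go to different blocks, giving {S2,S3,S5,S8} and {S4,S7}.
Split {S2,S3,S5,S8} by δ(·,x) → {S2,S3} and {S5,S8}.
On input x, block {S2,S3} splits into {S2} and {S3}.
No further refinement is possible. Final partition (6 blocks): {S2} | {S0} | {S6} | {S4,S7} | {S5,S8} | {S3}.
The equivalence class containing S3 is {S3}, of size 1.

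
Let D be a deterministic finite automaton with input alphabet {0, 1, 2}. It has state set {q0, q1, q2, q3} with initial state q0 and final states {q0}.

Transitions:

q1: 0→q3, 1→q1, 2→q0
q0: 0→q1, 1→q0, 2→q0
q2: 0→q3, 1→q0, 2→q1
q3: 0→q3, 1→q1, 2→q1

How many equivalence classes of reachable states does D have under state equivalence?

3

First remove the unreachable states {q2}; 3 states remain.
Start with accepting vs non-accepting: {q0} | {q1,q3}.
Refine {q1,q3} on symbol 2: members go to different blocks, giving {q1} and {q3}.
No further refinement is possible. Final partition (3 blocks): {q0} | {q1} | {q3}.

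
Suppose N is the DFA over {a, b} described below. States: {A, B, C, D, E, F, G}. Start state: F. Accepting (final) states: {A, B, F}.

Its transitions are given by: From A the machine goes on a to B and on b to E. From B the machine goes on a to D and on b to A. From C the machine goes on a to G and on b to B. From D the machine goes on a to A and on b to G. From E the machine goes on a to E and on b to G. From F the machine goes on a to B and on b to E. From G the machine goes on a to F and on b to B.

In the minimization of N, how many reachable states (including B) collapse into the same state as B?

Reachable states from the start: {A,B,D,E,F,G}. Unreachable: {C} — drop them.
Initial partition by acceptance: {A,B,F} | {D,E,G}.
Split {A,B,F} by δ(·,a) → {A,F} and {B}.
Split {D,E,G} by δ(·,a) → {D,G} and {E}.
Refine {D,G} on symbol b: members go to different blocks, giving {D} and {G}.
Stable partition: {A,F} | {D} | {B} | {E} | {G} — 5 equivalence classes.
State B belongs to the block {B}, which has 1 states.

1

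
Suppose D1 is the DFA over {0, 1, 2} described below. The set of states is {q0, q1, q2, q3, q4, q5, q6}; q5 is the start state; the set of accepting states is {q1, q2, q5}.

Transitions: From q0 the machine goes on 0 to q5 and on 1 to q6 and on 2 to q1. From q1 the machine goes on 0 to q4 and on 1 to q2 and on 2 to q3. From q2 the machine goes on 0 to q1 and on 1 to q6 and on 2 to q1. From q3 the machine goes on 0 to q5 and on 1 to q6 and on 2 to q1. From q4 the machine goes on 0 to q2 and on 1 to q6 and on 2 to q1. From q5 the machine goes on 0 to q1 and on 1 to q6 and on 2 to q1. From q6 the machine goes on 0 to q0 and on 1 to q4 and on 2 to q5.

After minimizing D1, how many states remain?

4

Start with accepting vs non-accepting: {q1,q2,q5} | {q0,q3,q4,q6}.
Refine {q1,q2,q5} on symbol 0: members go to different blocks, giving {q2,q5} and {q1}.
Refine {q0,q3,q4,q6} on symbol 0: members go to different blocks, giving {q0,q3,q4} and {q6}.
Stable partition: {q2,q5} | {q0,q3,q4} | {q1} | {q6} — 4 equivalence classes.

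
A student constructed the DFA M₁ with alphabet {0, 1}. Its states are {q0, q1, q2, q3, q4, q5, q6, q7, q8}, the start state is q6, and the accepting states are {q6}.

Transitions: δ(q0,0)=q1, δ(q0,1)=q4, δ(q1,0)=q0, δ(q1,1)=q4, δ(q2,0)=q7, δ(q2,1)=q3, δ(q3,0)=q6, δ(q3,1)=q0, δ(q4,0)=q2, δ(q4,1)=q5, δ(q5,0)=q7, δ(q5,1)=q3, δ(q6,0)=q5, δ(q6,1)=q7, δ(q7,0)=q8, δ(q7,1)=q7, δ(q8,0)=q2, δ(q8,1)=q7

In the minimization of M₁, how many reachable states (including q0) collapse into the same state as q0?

2

Initial partition by acceptance: {q6} | {q0,q1,q2,q3,q4,q5,q7,q8}.
On input 0, block {q0,q1,q2,q3,q4,q5,q7,q8} splits into {q0,q1,q2,q4,q5,q7,q8} and {q3}.
Split {q0,q1,q2,q4,q5,q7,q8} by δ(·,1) → {q0,q1,q4,q7,q8} and {q2,q5}.
Split {q0,q1,q4,q7,q8} by δ(·,0) → {q0,q1,q7} and {q4,q8}.
Refine {q0,q1,q7} on symbol 0: members go to different blocks, giving {q0,q1} and {q7}.
On input 1, block {q4,q8} splits into {q4} and {q8}.
Stable partition: {q6} | {q0,q1} | {q3} | {q2,q5} | {q4} | {q7} | {q8} — 7 equivalence classes.
The equivalence class containing q0 is {q0,q1}, of size 2.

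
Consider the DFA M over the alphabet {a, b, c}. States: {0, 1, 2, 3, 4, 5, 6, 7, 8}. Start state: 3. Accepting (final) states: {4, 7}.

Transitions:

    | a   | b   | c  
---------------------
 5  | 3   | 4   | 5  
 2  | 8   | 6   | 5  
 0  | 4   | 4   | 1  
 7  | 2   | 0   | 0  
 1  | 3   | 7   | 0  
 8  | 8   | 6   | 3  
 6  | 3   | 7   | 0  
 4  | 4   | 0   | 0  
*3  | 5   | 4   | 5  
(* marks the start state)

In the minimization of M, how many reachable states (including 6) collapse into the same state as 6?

2

Start with accepting vs non-accepting: {4,7} | {0,1,2,3,5,6,8}.
Split {4,7} by δ(·,a) → {4} and {7}.
Split {0,1,2,3,5,6,8} by δ(·,a) → {1,2,3,5,6,8} and {0}.
Refine {1,2,3,5,6,8} on symbol b: members go to different blocks, giving {1,6} and {2,8} and {3,5}.
The partition is now stable with 6 blocks: {4} | {1,6} | {7} | {0} | {2,8} | {3,5}.
The equivalence class containing 6 is {1,6}, of size 2.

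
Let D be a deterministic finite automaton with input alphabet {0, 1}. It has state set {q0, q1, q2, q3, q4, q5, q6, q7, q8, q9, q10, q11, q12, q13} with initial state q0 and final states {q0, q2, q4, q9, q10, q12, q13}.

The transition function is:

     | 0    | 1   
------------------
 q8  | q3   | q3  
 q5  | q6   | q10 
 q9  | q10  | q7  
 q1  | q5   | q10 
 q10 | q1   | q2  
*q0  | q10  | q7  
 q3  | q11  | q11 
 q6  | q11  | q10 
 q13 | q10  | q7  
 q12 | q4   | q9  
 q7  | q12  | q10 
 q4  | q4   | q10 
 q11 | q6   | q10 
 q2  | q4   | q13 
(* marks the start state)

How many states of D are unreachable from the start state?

2

Starting at q0 and following transitions, the reachable set is {q0, q1, q2, q4, q5, q6, q7, q9, q10, q11, q12, q13}. That leaves q3, q8 unreachable — 2 in total.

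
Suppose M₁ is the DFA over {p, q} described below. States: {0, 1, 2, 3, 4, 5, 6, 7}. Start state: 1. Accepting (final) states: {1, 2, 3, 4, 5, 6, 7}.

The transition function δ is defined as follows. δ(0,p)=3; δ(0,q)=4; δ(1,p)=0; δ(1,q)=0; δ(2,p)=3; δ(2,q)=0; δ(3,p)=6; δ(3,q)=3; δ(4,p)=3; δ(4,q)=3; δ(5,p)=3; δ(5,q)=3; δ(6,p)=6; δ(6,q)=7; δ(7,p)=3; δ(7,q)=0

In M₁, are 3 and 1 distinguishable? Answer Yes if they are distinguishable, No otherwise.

States {2,5} cannot be reached from the start state, so discard them.
Initial partition by acceptance: {1,3,4,6,7} | {0}.
Split {1,3,4,6,7} by δ(·,p) → {3,4,6,7} and {1}.
On input q, block {3,4,6,7} splits into {3,4,6} and {7}.
Split {3,4,6} by δ(·,q) → {3,4} and {6}.
Split {3,4} by δ(·,p) → {3} and {4}.
The partition is now stable with 6 blocks: {3} | {0} | {1} | {7} | {6} | {4}.
3 and 1 end up in different blocks, so they are distinguishable. For instance, the string 'p' is accepted from only 3.

Yes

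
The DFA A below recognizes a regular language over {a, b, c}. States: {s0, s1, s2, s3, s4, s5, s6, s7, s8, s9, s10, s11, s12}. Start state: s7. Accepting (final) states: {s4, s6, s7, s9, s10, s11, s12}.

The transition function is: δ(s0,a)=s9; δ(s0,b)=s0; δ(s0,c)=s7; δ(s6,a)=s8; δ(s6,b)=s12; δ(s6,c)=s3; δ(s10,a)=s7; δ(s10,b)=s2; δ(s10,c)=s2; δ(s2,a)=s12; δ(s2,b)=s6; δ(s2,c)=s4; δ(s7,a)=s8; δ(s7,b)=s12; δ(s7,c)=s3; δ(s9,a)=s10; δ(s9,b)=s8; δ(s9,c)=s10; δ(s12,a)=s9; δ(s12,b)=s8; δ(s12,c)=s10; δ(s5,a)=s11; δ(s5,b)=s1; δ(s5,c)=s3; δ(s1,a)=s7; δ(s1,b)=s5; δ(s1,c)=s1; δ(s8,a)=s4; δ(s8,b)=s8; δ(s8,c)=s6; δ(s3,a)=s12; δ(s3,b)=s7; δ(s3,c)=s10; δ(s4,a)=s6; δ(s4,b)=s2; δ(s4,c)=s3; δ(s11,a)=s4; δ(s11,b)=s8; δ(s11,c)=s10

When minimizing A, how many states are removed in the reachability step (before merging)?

4

BFS from s7 reaches {s2, s3, s4, s6, s7, s8, s9, s10, s12}; the 4 state(s) s0, s1, s5, s11 are never visited.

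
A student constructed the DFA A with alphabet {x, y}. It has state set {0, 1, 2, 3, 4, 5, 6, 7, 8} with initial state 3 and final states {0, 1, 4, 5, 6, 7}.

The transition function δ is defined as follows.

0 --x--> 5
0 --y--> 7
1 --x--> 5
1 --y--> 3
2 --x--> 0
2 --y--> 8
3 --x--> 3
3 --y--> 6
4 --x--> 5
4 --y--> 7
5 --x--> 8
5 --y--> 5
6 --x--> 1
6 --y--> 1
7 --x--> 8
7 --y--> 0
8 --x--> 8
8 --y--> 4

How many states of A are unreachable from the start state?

Starting at 3 and following transitions, the reachable set is {0, 1, 3, 4, 5, 6, 7, 8}. That leaves 2 unreachable — 1 in total.

1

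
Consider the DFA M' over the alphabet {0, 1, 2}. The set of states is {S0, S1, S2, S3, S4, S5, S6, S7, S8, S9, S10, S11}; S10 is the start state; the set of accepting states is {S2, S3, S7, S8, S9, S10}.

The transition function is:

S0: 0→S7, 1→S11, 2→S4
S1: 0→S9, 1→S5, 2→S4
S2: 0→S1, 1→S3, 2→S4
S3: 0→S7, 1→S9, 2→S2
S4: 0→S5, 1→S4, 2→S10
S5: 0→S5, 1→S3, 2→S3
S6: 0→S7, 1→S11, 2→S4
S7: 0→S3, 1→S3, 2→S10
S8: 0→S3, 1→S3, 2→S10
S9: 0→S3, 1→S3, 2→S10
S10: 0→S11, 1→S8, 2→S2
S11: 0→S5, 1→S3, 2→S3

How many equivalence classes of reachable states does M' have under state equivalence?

7

Reachable states from the start: {S1,S2,S3,S4,S5,S7,S8,S9,S10,S11}. Unreachable: {S0,S6} — drop them.
P0 = {S2,S3,S7,S8,S9,S10} | {S1,S4,S5,S11}.
Split {S2,S3,S7,S8,S9,S10} by δ(·,0) → {S3,S7,S8,S9} and {S2,S10}.
On input 0, block {S1,S4,S5,S11} splits into {S4,S5,S11} and {S1}.
Refine {S4,S5,S11} on symbol 1: members go to different blocks, giving {S5,S11} and {S4}.
On input 0, block {S2,S10} splits into {S2} and {S10}.
Split {S3,S7,S8,S9} by δ(·,2) → {S7,S8,S9} and {S3}.
Stable partition: {S7,S8,S9} | {S5,S11} | {S2} | {S1} | {S4} | {S10} | {S3} — 7 equivalence classes.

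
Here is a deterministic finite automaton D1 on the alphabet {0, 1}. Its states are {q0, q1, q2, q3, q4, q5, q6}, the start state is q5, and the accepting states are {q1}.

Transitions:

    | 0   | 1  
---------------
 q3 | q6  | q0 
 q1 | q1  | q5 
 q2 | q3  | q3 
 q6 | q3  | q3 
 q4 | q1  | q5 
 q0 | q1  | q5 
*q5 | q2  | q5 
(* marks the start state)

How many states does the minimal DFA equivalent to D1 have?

5

States {q4} cannot be reached from the start state, so discard them.
Initial partition by acceptance: {q1} | {q0,q2,q3,q5,q6}.
Split {q0,q2,q3,q5,q6} by δ(·,0) → {q2,q3,q5,q6} and {q0}.
Split {q2,q3,q5,q6} by δ(·,1) → {q2,q5,q6} and {q3}.
On input 0, block {q2,q5,q6} splits into {q2,q6} and {q5}.
The partition is now stable with 5 blocks: {q1} | {q2,q6} | {q0} | {q3} | {q5}.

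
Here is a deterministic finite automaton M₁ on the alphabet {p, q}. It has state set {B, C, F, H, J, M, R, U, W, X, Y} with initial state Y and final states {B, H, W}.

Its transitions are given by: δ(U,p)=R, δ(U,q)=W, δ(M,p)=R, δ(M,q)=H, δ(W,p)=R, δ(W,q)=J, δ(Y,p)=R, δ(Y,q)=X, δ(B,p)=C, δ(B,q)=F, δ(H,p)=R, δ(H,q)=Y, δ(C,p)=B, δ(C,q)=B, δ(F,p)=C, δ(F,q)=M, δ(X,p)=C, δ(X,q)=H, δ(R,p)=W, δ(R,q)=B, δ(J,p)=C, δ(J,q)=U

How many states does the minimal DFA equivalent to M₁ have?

4

All states are reachable from the start state.
Start with accepting vs non-accepting: {B,H,W} | {C,F,J,M,R,U,X,Y}.
Refine {C,F,J,M,R,U,X,Y} on symbol p: members go to different blocks, giving {F,J,M,U,X,Y} and {C,R}.
Refine {F,J,M,U,X,Y} on symbol q: members go to different blocks, giving {F,J,Y} and {M,U,X}.
The partition is now stable with 4 blocks: {B,H,W} | {F,J,Y} | {C,R} | {M,U,X}.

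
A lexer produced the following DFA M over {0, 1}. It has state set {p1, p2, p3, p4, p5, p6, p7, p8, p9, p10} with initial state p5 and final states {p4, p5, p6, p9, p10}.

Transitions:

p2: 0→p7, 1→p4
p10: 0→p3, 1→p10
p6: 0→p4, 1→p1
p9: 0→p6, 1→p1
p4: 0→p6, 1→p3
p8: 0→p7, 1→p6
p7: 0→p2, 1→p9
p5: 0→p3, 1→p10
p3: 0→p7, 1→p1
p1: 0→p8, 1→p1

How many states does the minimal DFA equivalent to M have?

4

P0 = {p4,p5,p6,p9,p10} | {p1,p2,p3,p7,p8}.
On input 0, block {p4,p5,p6,p9,p10} splits into {p4,p6,p9} and {p5,p10}.
Refine {p1,p2,p3,p7,p8} on symbol 1: members go to different blocks, giving {p2,p7,p8} and {p1,p3}.
Stable partition: {p4,p6,p9} | {p2,p7,p8} | {p5,p10} | {p1,p3} — 4 equivalence classes.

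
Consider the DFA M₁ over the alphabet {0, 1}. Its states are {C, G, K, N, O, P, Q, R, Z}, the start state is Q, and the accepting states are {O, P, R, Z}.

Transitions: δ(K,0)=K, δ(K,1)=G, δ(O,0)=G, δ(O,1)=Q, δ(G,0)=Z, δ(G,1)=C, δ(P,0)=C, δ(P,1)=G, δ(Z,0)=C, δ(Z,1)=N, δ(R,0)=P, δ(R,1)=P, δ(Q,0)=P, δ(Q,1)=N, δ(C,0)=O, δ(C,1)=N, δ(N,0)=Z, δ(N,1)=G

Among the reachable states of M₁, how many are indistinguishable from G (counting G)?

4

States {K,R} cannot be reached from the start state, so discard them.
Initial partition by acceptance: {O,P,Z} | {C,G,N,Q}.
The partition is now stable with 2 blocks: {O,P,Z} | {C,G,N,Q}.
State G belongs to the block {C,G,N,Q}, which has 4 states.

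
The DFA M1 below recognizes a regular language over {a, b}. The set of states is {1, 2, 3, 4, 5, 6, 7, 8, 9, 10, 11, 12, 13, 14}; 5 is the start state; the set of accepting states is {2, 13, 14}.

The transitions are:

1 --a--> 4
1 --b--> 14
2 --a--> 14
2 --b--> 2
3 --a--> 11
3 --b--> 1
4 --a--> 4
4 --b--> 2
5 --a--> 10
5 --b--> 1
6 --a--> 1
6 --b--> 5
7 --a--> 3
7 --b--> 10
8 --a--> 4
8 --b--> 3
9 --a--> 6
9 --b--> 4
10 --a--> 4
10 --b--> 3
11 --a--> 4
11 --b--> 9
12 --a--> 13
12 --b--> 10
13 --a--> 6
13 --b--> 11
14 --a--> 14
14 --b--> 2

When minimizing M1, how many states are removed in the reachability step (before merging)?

4

BFS from 5 reaches {1, 2, 3, 4, 5, 6, 9, 10, 11, 14}; the 4 state(s) 7, 8, 12, 13 are never visited.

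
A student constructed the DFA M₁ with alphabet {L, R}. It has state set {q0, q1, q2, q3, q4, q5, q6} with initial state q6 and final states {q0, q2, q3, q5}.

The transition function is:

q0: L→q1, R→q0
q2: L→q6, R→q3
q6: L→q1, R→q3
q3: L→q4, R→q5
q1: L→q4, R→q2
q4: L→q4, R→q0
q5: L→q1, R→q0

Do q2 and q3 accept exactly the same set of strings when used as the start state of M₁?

Yes

Every state is reachable, so we keep all 7.
Initial partition by acceptance: {q0,q2,q3,q5} | {q1,q4,q6}.
No further refinement is possible. Final partition (2 blocks): {q0,q2,q3,q5} | {q1,q4,q6}.
q2 and q3 lie in the same block of the stable partition, so they are equivalent — no string distinguishes them.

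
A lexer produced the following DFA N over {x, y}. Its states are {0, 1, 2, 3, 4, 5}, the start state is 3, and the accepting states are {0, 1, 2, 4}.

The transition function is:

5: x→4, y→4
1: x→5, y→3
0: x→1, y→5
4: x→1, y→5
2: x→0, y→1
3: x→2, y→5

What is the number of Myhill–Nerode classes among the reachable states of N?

All states are reachable from the start state.
P0 = {0,1,2,4} | {3,5}.
Refine {0,1,2,4} on symbol x: members go to different blocks, giving {0,2,4} and {1}.
On input x, block {0,2,4} splits into {0,4} and {2}.
On input x, block {3,5} splits into {3} and {5}.
Stable partition: {0,4} | {3} | {1} | {2} | {5} — 5 equivalence classes.

5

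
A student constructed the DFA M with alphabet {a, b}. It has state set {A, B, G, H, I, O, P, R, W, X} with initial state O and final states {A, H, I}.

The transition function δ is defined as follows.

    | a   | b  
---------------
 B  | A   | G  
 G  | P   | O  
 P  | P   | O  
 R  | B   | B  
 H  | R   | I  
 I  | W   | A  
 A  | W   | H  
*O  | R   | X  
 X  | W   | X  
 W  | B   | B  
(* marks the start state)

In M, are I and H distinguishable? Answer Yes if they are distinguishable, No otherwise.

All states are reachable from the start state.
P0 = {A,H,I} | {B,G,O,P,R,W,X}.
On input a, block {B,G,O,P,R,W,X} splits into {G,O,P,R,W,X} and {B}.
On input a, block {G,O,P,R,W,X} splits into {G,O,P,X} and {R,W}.
Split {G,O,P,X} by δ(·,a) → {G,P} and {O,X}.
Stable partition: {A,H,I} | {G,P} | {B} | {R,W} | {O,X} — 5 equivalence classes.
I and H lie in the same block of the stable partition, so they are equivalent — no string distinguishes them.

No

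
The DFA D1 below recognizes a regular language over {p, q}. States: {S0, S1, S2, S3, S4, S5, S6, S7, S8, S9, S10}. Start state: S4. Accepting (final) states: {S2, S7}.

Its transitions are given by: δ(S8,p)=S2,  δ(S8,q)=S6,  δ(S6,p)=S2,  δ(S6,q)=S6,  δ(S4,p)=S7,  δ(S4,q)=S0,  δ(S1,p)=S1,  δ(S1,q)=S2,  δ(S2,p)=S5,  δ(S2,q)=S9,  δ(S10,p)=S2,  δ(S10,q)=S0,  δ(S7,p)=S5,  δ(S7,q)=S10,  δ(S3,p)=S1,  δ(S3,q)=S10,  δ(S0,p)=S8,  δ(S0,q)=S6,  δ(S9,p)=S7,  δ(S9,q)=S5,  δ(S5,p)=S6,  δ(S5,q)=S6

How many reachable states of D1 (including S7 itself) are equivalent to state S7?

2

Reachable states from the start: {S0,S2,S4,S5,S6,S7,S8,S9,S10}. Unreachable: {S1,S3} — drop them.
Initial partition by acceptance: {S2,S7} | {S0,S4,S5,S6,S8,S9,S10}.
Refine {S0,S4,S5,S6,S8,S9,S10} on symbol p: members go to different blocks, giving {S4,S6,S8,S9,S10} and {S0,S5}.
Refine {S4,S6,S8,S9,S10} on symbol q: members go to different blocks, giving {S4,S9,S10} and {S6,S8}.
No further refinement is possible. Final partition (4 blocks): {S2,S7} | {S4,S9,S10} | {S0,S5} | {S6,S8}.
State S7 belongs to the block {S2,S7}, which has 2 states.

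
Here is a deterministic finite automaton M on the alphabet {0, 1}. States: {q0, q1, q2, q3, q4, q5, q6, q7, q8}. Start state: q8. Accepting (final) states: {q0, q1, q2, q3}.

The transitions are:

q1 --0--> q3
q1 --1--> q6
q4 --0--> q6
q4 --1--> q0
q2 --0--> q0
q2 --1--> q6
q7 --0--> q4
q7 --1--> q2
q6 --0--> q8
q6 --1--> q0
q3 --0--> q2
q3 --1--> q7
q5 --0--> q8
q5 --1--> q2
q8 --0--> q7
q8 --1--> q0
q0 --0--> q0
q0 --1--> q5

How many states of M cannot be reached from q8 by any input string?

BFS from q8 reaches {q0, q2, q4, q5, q6, q7, q8}; the 2 state(s) q1, q3 are never visited.

2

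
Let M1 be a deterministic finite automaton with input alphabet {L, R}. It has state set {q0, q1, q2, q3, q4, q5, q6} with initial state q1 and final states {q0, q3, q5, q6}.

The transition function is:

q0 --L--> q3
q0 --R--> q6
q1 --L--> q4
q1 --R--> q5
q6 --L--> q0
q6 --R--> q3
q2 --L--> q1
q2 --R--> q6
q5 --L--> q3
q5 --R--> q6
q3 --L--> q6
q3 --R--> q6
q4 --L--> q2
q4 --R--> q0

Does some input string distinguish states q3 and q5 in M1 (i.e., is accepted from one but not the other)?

No

All states are reachable from the start state.
Initial partition by acceptance: {q0,q3,q5,q6} | {q1,q2,q4}.
Stable partition: {q0,q3,q5,q6} | {q1,q2,q4} — 2 equivalence classes.
q3 and q5 lie in the same block of the stable partition, so they are equivalent — no string distinguishes them.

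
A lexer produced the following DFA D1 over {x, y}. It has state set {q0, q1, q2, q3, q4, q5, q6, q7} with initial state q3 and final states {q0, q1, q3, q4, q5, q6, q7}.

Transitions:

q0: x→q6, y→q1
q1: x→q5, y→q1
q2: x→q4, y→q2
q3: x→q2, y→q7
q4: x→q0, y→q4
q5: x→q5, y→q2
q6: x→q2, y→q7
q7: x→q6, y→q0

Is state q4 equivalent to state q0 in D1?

Every state is reachable, so we keep all 8.
P0 = {q0,q1,q3,q4,q5,q6,q7} | {q2}.
Refine {q0,q1,q3,q4,q5,q6,q7} on symbol x: members go to different blocks, giving {q0,q1,q4,q5,q7} and {q3,q6}.
Refine {q0,q1,q4,q5,q7} on symbol x: members go to different blocks, giving {q1,q4,q5} and {q0,q7}.
Split {q1,q4,q5} by δ(·,x) → {q1,q5} and {q4}.
On input y, block {q1,q5} splits into {q1} and {q5}.
Split {q0,q7} by δ(·,y) → {q0} and {q7}.
The partition is now stable with 7 blocks: {q1} | {q2} | {q3,q6} | {q0} | {q4} | {q5} | {q7}.
q4 and q0 end up in different blocks, so they are distinguishable. For instance, the string 'xx' is accepted from only q4.

No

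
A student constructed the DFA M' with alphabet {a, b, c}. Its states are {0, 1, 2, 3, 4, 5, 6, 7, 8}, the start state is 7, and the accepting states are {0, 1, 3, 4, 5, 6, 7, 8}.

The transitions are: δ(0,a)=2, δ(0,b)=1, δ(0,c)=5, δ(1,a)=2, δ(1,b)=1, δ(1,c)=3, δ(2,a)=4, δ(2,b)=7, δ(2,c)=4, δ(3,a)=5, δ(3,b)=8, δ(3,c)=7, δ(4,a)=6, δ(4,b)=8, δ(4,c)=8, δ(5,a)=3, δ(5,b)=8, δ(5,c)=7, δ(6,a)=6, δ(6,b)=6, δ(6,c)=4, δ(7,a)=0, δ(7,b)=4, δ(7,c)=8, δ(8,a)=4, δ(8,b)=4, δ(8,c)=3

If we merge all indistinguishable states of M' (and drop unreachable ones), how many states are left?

All states are reachable from the start state.
Start with accepting vs non-accepting: {0,1,3,4,5,6,7,8} | {2}.
Refine {0,1,3,4,5,6,7,8} on symbol a: members go to different blocks, giving {3,4,5,6,7,8} and {0,1}.
Split {3,4,5,6,7,8} by δ(·,a) → {3,4,5,6,8} and {7}.
Refine {3,4,5,6,8} on symbol c: members go to different blocks, giving {4,6,8} and {3,5}.
On input c, block {4,6,8} splits into {4,6} and {8}.
Refine {4,6} on symbol b: members go to different blocks, giving {4} and {6}.
The partition is now stable with 7 blocks: {4} | {2} | {0,1} | {7} | {3,5} | {8} | {6}.

7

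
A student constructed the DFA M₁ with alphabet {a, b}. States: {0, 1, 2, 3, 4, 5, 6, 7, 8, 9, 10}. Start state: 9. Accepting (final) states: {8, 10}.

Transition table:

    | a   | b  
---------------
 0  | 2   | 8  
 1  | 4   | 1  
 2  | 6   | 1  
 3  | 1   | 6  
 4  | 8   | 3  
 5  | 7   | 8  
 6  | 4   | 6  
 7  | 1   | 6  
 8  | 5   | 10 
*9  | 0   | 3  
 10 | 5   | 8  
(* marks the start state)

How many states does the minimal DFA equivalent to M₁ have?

All states are reachable from the start state.
Start with accepting vs non-accepting: {8,10} | {0,1,2,3,4,5,6,7,9}.
On input a, block {0,1,2,3,4,5,6,7,9} splits into {0,1,2,3,5,6,7,9} and {4}.
Refine {0,1,2,3,5,6,7,9} on symbol a: members go to different blocks, giving {0,2,3,5,7,9} and {1,6}.
Refine {0,2,3,5,7,9} on symbol a: members go to different blocks, giving {0,5,9} and {2,3,7}.
On input a, block {0,5,9} splits into {0,5} and {9}.
The partition is now stable with 6 blocks: {8,10} | {0,5} | {4} | {1,6} | {2,3,7} | {9}.

6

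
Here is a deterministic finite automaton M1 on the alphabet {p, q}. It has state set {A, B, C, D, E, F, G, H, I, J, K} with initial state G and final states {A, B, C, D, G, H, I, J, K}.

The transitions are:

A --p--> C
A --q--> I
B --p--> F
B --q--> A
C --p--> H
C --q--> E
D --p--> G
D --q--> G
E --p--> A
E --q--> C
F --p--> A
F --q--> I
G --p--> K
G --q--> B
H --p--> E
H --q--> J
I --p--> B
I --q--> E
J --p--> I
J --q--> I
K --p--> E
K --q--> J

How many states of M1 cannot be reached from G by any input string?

BFS from G reaches {A, B, C, E, F, G, H, I, J, K}; the 1 state(s) D are never visited.

1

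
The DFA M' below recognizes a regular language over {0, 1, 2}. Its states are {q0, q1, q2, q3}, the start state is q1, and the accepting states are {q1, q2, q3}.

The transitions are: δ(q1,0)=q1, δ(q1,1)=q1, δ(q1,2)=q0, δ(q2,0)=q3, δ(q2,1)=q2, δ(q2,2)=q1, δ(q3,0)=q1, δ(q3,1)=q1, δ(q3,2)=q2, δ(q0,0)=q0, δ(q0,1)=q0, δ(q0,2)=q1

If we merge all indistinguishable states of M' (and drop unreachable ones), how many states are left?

2

First remove the unreachable states {q2,q3}; 2 states remain.
P0 = {q1} | {q0}.
The partition is now stable with 2 blocks: {q1} | {q0}.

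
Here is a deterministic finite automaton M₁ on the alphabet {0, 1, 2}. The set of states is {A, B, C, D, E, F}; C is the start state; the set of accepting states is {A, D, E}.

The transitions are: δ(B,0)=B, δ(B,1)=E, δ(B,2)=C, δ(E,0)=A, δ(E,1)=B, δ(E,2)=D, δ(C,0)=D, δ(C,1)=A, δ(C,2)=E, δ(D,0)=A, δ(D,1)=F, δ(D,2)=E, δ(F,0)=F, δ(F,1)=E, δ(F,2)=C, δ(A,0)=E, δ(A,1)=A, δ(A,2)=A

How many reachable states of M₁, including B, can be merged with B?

2

Every state is reachable, so we keep all 6.
Initial partition by acceptance: {A,D,E} | {B,C,F}.
On input 1, block {A,D,E} splits into {D,E} and {A}.
Refine {B,C,F} on symbol 0: members go to different blocks, giving {B,F} and {C}.
The partition is now stable with 4 blocks: {D,E} | {B,F} | {A} | {C}.
The equivalence class containing B is {B,F}, of size 2.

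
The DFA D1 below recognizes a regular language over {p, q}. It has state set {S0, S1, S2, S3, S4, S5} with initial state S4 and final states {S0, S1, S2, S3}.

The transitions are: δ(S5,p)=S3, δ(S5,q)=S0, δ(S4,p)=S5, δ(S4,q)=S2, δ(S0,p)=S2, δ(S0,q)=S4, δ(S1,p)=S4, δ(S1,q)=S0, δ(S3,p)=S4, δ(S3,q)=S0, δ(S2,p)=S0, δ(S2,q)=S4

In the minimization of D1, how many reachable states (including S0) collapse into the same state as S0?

2

States {S1} cannot be reached from the start state, so discard them.
Start with accepting vs non-accepting: {S0,S2,S3} | {S4,S5}.
On input p, block {S0,S2,S3} splits into {S0,S2} and {S3}.
Refine {S4,S5} on symbol p: members go to different blocks, giving {S4} and {S5}.
The partition is now stable with 4 blocks: {S0,S2} | {S4} | {S3} | {S5}.
State S0 belongs to the block {S0,S2}, which has 2 states.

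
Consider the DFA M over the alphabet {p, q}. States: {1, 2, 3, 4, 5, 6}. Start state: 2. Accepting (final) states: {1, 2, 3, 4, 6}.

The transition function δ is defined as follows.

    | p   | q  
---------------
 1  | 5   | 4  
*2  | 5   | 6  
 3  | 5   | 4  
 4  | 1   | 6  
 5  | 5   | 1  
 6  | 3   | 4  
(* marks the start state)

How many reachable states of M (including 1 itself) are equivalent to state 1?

Start with accepting vs non-accepting: {1,2,3,4,6} | {5}.
Refine {1,2,3,4,6} on symbol p: members go to different blocks, giving {1,2,3} and {4,6}.
The partition is now stable with 3 blocks: {1,2,3} | {5} | {4,6}.
The equivalence class containing 1 is {1,2,3}, of size 3.

3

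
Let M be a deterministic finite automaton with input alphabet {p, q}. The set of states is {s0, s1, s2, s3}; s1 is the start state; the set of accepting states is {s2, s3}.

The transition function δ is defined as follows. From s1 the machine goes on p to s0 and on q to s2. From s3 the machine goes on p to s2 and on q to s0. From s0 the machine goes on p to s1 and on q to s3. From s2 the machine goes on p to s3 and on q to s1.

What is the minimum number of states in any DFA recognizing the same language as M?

2

All states are reachable from the start state.
Initial partition by acceptance: {s2,s3} | {s0,s1}.
Stable partition: {s2,s3} | {s0,s1} — 2 equivalence classes.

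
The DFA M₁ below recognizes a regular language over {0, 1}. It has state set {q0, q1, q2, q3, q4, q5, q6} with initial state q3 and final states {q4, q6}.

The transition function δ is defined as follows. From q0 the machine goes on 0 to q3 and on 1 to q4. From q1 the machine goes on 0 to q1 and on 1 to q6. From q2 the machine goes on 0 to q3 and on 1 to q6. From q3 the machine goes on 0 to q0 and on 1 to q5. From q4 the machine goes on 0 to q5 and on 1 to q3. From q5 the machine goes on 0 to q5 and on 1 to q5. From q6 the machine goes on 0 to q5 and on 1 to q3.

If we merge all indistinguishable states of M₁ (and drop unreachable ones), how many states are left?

States {q1,q2,q6} cannot be reached from the start state, so discard them.
Initial partition by acceptance: {q4} | {q0,q3,q5}.
Split {q0,q3,q5} by δ(·,1) → {q3,q5} and {q0}.
Refine {q3,q5} on symbol 0: members go to different blocks, giving {q3} and {q5}.
The partition is now stable with 4 blocks: {q4} | {q3} | {q0} | {q5}.

4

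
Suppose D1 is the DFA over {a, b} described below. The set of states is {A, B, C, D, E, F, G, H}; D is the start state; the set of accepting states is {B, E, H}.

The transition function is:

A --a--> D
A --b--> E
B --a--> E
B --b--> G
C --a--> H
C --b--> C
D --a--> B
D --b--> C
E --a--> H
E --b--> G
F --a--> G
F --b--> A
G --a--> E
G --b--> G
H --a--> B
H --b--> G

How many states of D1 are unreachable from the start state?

2

Starting at D and following transitions, the reachable set is {B, C, D, E, G, H}. That leaves A, F unreachable — 2 in total.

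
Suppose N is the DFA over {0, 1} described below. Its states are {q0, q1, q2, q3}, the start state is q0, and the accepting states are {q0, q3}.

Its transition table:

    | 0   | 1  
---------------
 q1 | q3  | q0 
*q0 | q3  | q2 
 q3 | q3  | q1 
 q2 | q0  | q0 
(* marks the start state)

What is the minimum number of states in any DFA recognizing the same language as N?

Initial partition by acceptance: {q0,q3} | {q1,q2}.
The partition is now stable with 2 blocks: {q0,q3} | {q1,q2}.

2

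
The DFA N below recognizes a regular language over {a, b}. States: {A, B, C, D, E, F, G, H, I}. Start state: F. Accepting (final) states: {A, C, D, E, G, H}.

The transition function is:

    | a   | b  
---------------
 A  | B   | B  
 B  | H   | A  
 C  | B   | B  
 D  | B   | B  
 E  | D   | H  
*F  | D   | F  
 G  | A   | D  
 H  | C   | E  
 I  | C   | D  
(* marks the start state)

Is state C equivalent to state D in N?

States {G,I} cannot be reached from the start state, so discard them.
P0 = {A,C,D,E,H} | {B,F}.
Split {A,C,D,E,H} by δ(·,a) → {A,C,D} and {E,H}.
On input a, block {B,F} splits into {B} and {F}.
Stable partition: {A,C,D} | {B} | {E,H} | {F} — 4 equivalence classes.
C and D lie in the same block of the stable partition, so they are equivalent — no string distinguishes them.

Yes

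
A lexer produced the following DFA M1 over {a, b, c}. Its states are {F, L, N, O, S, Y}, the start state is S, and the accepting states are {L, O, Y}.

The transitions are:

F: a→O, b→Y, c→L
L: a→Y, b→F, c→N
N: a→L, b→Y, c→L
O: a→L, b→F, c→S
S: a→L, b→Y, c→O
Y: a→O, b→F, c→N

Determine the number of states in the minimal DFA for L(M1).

Every state is reachable, so we keep all 6.
Start with accepting vs non-accepting: {L,O,Y} | {F,N,S}.
Stable partition: {L,O,Y} | {F,N,S} — 2 equivalence classes.

2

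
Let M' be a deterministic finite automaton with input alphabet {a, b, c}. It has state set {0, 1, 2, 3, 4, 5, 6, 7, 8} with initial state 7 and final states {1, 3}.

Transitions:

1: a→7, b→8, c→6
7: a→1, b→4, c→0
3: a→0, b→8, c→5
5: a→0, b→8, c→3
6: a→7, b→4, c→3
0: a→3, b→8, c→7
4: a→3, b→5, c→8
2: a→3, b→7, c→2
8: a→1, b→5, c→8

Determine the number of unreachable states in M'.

1

Starting at 7 and following transitions, the reachable set is {0, 1, 3, 4, 5, 6, 7, 8}. That leaves 2 unreachable — 1 in total.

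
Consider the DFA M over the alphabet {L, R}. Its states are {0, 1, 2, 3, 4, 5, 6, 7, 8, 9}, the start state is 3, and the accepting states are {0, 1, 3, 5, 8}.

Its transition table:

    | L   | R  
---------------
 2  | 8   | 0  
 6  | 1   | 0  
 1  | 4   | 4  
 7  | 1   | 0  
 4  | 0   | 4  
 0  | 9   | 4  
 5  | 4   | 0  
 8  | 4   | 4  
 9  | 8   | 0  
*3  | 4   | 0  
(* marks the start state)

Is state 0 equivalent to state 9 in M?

States {1,2,5,6,7} cannot be reached from the start state, so discard them.
Initial partition by acceptance: {0,3,8} | {4,9}.
Refine {0,3,8} on symbol R: members go to different blocks, giving {0,8} and {3}.
Split {4,9} by δ(·,R) → {4} and {9}.
Refine {0,8} on symbol L: members go to different blocks, giving {0} and {8}.
The partition is now stable with 5 blocks: {0} | {4} | {3} | {9} | {8}.
0 and 9 end up in different blocks, so they are distinguishable. For instance, the string 'ε' is accepted from only 0.

No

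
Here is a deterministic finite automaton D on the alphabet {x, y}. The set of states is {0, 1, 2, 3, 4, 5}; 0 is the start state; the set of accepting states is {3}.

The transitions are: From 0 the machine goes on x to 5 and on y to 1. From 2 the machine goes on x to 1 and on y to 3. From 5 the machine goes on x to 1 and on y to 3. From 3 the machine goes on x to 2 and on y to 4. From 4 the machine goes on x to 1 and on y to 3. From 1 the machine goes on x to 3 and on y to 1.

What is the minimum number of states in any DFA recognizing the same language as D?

All states are reachable from the start state.
Initial partition by acceptance: {3} | {0,1,2,4,5}.
On input x, block {0,1,2,4,5} splits into {0,2,4,5} and {1}.
On input x, block {0,2,4,5} splits into {2,4,5} and {0}.
Stable partition: {3} | {2,4,5} | {1} | {0} — 4 equivalence classes.

4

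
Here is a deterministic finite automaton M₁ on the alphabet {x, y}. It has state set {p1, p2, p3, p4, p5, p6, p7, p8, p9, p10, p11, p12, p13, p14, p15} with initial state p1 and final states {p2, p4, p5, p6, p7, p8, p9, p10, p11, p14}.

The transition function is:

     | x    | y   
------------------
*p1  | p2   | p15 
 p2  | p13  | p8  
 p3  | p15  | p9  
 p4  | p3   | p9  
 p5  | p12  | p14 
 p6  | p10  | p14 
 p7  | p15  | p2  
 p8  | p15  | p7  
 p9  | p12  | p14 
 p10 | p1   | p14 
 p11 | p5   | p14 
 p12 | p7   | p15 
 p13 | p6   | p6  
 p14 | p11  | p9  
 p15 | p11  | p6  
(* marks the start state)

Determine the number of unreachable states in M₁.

BFS from p1 reaches {p1, p2, p5, p6, p7, p8, p9, p10, p11, p12, p13, p14, p15}; the 2 state(s) p3, p4 are never visited.

2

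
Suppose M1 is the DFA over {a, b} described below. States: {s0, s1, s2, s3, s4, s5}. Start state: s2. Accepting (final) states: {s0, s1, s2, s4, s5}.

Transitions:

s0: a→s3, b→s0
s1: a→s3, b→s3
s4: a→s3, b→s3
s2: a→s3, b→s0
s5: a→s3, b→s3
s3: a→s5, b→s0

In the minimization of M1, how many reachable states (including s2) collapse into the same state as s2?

2

First remove the unreachable states {s1,s4}; 4 states remain.
P0 = {s0,s2,s5} | {s3}.
Split {s0,s2,s5} by δ(·,b) → {s0,s2} and {s5}.
Stable partition: {s0,s2} | {s3} | {s5} — 3 equivalence classes.
State s2 belongs to the block {s0,s2}, which has 2 states.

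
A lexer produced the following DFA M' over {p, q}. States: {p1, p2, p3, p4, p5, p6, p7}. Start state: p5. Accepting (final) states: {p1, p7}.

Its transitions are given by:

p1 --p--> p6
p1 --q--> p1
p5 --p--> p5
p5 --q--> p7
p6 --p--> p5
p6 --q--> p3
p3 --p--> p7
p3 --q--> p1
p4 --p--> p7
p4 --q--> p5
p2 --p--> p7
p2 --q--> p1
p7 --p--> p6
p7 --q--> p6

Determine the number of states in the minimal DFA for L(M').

First remove the unreachable states {p2,p4}; 5 states remain.
P0 = {p1,p7} | {p3,p5,p6}.
On input q, block {p1,p7} splits into {p1} and {p7}.
Split {p3,p5,p6} by δ(·,p) → {p5,p6} and {p3}.
On input q, block {p5,p6} splits into {p5} and {p6}.
Stable partition: {p1} | {p5} | {p7} | {p3} | {p6} — 5 equivalence classes.

5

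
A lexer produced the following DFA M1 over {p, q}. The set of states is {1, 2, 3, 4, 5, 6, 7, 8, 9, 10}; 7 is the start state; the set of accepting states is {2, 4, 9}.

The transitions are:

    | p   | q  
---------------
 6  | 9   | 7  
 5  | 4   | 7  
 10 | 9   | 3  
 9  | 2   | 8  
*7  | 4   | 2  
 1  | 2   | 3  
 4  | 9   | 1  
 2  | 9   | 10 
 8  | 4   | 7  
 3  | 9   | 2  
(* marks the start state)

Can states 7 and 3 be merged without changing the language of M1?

Reachable states from the start: {1,2,3,4,7,8,9,10}. Unreachable: {5,6} — drop them.
Start with accepting vs non-accepting: {2,4,9} | {1,3,7,8,10}.
On input q, block {1,3,7,8,10} splits into {1,8,10} and {3,7}.
Stable partition: {2,4,9} | {1,8,10} | {3,7} — 3 equivalence classes.
7 and 3 lie in the same block of the stable partition, so they are equivalent — no string distinguishes them.

Yes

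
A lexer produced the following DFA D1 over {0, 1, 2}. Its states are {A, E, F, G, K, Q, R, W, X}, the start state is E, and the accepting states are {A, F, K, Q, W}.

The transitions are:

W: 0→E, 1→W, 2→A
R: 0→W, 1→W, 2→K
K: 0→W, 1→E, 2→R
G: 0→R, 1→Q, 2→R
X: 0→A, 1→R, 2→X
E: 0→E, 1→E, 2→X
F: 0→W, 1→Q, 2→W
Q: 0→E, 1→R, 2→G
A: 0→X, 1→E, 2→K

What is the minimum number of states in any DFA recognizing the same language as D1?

6

States {F,G,Q} cannot be reached from the start state, so discard them.
Start with accepting vs non-accepting: {A,K,W} | {E,R,X}.
Refine {A,K,W} on symbol 0: members go to different blocks, giving {A,W} and {K}.
Split {A,W} by δ(·,1) → {A} and {W}.
On input 0, block {E,R,X} splits into {E} and {R} and {X}.
Stable partition: {A} | {E} | {K} | {W} | {R} | {X} — 6 equivalence classes.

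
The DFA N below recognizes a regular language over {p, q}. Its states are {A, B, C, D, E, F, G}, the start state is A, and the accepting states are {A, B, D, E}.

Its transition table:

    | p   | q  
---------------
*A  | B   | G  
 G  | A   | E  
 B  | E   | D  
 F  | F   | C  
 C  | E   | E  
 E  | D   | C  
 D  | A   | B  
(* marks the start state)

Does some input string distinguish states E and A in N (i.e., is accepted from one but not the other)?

States {F} cannot be reached from the start state, so discard them.
Start with accepting vs non-accepting: {A,B,D,E} | {C,G}.
On input q, block {A,B,D,E} splits into {A,E} and {B,D}.
No further refinement is possible. Final partition (3 blocks): {A,E} | {C,G} | {B,D}.
E and A lie in the same block of the stable partition, so they are equivalent — no string distinguishes them.

No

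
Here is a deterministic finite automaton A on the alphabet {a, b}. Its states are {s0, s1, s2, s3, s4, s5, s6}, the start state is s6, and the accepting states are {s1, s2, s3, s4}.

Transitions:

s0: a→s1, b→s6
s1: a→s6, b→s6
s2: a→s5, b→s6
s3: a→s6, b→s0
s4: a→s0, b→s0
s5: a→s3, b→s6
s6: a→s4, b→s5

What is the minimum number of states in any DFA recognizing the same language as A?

2

States {s2} cannot be reached from the start state, so discard them.
Initial partition by acceptance: {s1,s3,s4} | {s0,s5,s6}.
No further refinement is possible. Final partition (2 blocks): {s1,s3,s4} | {s0,s5,s6}.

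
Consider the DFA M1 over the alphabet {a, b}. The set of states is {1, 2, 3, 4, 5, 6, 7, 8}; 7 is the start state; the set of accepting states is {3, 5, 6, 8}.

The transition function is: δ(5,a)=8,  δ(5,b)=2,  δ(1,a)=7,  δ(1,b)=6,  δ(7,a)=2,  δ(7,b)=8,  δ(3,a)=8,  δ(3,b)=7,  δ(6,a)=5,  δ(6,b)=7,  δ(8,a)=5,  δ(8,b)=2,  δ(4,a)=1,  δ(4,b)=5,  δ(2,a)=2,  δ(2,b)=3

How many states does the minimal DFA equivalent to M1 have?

2

First remove the unreachable states {1,4,6}; 5 states remain.
Initial partition by acceptance: {3,5,8} | {2,7}.
No further refinement is possible. Final partition (2 blocks): {3,5,8} | {2,7}.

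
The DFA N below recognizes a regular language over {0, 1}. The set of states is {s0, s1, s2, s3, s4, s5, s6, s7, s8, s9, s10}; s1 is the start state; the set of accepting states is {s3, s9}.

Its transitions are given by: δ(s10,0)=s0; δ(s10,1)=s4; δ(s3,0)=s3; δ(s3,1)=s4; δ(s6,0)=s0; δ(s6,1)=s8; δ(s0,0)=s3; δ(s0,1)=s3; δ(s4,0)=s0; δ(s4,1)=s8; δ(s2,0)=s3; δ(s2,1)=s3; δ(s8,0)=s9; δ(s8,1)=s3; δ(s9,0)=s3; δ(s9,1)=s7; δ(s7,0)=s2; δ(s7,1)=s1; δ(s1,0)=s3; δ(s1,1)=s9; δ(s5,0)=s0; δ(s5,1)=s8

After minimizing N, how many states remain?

3

First remove the unreachable states {s5,s6,s10}; 8 states remain.
P0 = {s3,s9} | {s0,s1,s2,s4,s7,s8}.
Refine {s0,s1,s2,s4,s7,s8} on symbol 0: members go to different blocks, giving {s0,s1,s2,s8} and {s4,s7}.
No further refinement is possible. Final partition (3 blocks): {s3,s9} | {s0,s1,s2,s8} | {s4,s7}.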